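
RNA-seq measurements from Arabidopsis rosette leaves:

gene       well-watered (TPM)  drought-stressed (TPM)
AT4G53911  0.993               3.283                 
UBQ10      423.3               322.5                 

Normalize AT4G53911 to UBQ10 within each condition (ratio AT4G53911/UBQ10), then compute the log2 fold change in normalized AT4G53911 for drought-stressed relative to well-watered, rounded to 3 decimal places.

2.118

AT4G53911/UBQ10 (well-watered) = 0.993 / 423.3 = 0.0023459
AT4G53911/UBQ10 (drought-stressed) = 3.283 / 322.5 = 0.01018
Fold change = 0.01018 / 0.0023459 = 4.3395
log2(4.3395) = 2.1175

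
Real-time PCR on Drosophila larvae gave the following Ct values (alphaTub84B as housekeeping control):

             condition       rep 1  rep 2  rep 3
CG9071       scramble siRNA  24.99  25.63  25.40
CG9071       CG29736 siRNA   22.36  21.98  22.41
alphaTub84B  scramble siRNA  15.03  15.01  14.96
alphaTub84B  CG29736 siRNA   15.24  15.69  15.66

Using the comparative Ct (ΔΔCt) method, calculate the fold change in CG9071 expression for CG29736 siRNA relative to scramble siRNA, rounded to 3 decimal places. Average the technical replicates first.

12.295

Mean Ct: CG9071 scramble siRNA 25.340; CG9071 CG29736 siRNA 22.250; alphaTub84B scramble siRNA 15.000; alphaTub84B CG29736 siRNA 15.530
ΔCt(scramble siRNA) = 25.340 − 15.000 = 10.340
ΔCt(CG29736 siRNA) = 22.250 − 15.530 = 6.720
ΔΔCt = 6.720 − 10.340 = -3.620
Fold change = 2^(−(-3.620)) = 2^3.620 = 12.2950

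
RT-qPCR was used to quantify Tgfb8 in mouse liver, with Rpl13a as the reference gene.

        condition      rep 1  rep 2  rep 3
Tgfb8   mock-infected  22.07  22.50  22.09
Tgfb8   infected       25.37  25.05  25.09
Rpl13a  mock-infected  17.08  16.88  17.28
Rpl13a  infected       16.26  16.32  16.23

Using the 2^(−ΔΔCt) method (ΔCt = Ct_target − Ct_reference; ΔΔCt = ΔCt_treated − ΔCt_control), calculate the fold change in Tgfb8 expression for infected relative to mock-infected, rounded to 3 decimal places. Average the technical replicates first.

Mean Ct: Tgfb8 mock-infected 22.220; Tgfb8 infected 25.170; Rpl13a mock-infected 17.080; Rpl13a infected 16.270
ΔCt(mock-infected) = 22.220 − 17.080 = 5.140
ΔCt(infected) = 25.170 − 16.270 = 8.900
ΔΔCt = 8.900 − 5.140 = 3.760
Fold change = 2^(−3.760) = 0.0738

0.074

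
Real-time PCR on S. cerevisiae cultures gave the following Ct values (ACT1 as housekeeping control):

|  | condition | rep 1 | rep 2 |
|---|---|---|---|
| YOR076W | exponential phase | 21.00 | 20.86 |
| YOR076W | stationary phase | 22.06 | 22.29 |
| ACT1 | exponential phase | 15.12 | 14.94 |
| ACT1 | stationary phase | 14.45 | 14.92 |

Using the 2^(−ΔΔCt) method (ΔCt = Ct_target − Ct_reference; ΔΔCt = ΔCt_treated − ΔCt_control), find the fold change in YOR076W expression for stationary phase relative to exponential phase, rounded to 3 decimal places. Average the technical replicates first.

0.332

Mean Ct: YOR076W exponential phase 20.930; YOR076W stationary phase 22.175; ACT1 exponential phase 15.030; ACT1 stationary phase 14.685
ΔCt(exponential phase) = 20.930 − 15.030 = 5.900
ΔCt(stationary phase) = 22.175 − 14.685 = 7.490
ΔΔCt = 7.490 − 5.900 = 1.590
Fold change = 2^(−1.590) = 0.3322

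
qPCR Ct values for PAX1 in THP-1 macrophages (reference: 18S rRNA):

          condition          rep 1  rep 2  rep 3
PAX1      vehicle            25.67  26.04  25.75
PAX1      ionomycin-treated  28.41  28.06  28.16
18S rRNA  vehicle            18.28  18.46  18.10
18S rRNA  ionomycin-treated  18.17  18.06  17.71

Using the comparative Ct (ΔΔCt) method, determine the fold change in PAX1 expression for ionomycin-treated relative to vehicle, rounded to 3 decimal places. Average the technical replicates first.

Mean Ct: PAX1 vehicle 25.820; PAX1 ionomycin-treated 28.210; 18S rRNA vehicle 18.280; 18S rRNA ionomycin-treated 17.980
ΔCt(vehicle) = 25.820 − 18.280 = 7.540
ΔCt(ionomycin-treated) = 28.210 − 17.980 = 10.230
ΔΔCt = 10.230 − 7.540 = 2.690
Fold change = 2^(−2.690) = 0.1550

0.155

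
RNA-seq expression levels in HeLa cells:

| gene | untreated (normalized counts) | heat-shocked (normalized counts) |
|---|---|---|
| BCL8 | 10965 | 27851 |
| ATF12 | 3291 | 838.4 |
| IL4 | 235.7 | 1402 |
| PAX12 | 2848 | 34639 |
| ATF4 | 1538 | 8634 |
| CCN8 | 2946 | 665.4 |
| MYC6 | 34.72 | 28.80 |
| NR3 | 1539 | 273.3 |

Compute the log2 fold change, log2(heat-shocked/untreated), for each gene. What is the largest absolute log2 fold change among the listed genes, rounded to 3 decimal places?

log2(27851/10965) = 1.345  (BCL8)
log2(838.4/3291) = -1.973  (ATF12)
log2(1402/235.7) = 2.572  (IL4)
log2(34639/2848) = 3.604  (PAX12)
log2(8634/1538) = 2.489  (ATF4)
log2(665.4/2946) = -2.146  (CCN8)
log2(28.80/34.72) = -0.270  (MYC6)
log2(273.3/1539) = -2.493  (NR3)
The largest magnitude belongs to PAX12.

3.604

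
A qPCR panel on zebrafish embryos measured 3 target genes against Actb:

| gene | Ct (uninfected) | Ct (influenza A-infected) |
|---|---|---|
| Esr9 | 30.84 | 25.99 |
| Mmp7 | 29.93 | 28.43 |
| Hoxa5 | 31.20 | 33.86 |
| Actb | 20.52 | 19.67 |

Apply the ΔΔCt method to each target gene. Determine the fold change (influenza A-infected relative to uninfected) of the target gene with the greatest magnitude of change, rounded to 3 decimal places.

Esr9: ΔΔCt = (25.99−19.67) − (30.84−20.52) = 6.32 − 10.32 = -4.00; fold change = 2^4.00 = 16.000
Mmp7: ΔΔCt = (28.43−19.67) − (29.93−20.52) = 8.76 − 9.41 = -0.65; fold change = 2^0.65 = 1.569
Hoxa5: ΔΔCt = (33.86−19.67) − (31.20−20.52) = 14.19 − 10.68 = 3.51; fold change = 2^-3.51 = 0.088
Esr9 has the largest |ΔΔCt| = 4.00.

16.000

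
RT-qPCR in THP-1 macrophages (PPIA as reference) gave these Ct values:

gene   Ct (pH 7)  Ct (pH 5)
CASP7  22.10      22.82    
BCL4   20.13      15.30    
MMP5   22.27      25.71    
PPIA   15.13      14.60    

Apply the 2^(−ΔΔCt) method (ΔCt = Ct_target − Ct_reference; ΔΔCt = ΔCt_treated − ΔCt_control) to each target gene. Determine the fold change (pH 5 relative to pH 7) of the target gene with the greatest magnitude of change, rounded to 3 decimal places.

CASP7: ΔΔCt = (22.82−14.60) − (22.10−15.13) = 8.22 − 6.97 = 1.25; fold change = 2^-1.25 = 0.420
BCL4: ΔΔCt = (15.30−14.60) − (20.13−15.13) = 0.70 − 5.00 = -4.30; fold change = 2^4.30 = 19.698
MMP5: ΔΔCt = (25.71−14.60) − (22.27−15.13) = 11.11 − 7.14 = 3.97; fold change = 2^-3.97 = 0.064
BCL4 has the largest |ΔΔCt| = 4.30.

19.698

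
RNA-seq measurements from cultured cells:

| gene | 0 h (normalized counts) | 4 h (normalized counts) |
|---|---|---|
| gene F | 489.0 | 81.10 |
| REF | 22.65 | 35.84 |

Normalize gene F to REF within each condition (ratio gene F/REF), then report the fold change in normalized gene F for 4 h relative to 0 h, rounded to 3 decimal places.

0.105

gene F/REF (0 h) = 489.0 / 22.65 = 21.589
gene F/REF (4 h) = 81.10 / 35.84 = 2.2628
Fold change = 2.2628 / 21.589 = 0.1048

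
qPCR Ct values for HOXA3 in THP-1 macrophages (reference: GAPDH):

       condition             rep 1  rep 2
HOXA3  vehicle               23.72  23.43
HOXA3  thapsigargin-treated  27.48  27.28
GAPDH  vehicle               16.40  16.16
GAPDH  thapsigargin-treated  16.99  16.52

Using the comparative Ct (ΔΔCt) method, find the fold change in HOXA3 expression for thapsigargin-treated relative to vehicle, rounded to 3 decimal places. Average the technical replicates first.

0.099

Mean Ct: HOXA3 vehicle 23.575; HOXA3 thapsigargin-treated 27.380; GAPDH vehicle 16.280; GAPDH thapsigargin-treated 16.755
ΔCt(vehicle) = 23.575 − 16.280 = 7.295
ΔCt(thapsigargin-treated) = 27.380 − 16.755 = 10.625
ΔΔCt = 10.625 − 7.295 = 3.330
Fold change = 2^(−3.330) = 0.0994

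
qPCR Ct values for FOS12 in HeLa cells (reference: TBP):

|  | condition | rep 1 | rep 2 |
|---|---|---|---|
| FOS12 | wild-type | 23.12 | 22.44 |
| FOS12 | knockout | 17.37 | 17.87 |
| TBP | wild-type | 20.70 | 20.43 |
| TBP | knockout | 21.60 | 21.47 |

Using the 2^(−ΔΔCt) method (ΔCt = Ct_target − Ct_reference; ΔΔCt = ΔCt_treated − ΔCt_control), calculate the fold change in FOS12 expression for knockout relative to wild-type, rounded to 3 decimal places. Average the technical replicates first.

Mean Ct: FOS12 wild-type 22.780; FOS12 knockout 17.620; TBP wild-type 20.565; TBP knockout 21.535
ΔCt(wild-type) = 22.780 − 20.565 = 2.215
ΔCt(knockout) = 17.620 − 21.535 = -3.915
ΔΔCt = -3.915 − 2.215 = -6.130
Fold change = 2^(−(-6.130)) = 2^6.130 = 70.0348

70.035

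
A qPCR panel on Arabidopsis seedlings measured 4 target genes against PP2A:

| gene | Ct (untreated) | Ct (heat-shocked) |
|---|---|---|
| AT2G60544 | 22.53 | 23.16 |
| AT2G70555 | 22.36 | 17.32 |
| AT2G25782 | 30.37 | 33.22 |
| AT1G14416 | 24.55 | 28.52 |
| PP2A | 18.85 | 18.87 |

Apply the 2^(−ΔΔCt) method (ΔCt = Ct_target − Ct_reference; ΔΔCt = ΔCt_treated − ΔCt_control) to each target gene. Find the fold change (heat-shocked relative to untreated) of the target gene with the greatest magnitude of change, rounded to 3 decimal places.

AT2G60544: ΔΔCt = (23.16−18.87) − (22.53−18.85) = 4.29 − 3.68 = 0.61; fold change = 2^-0.61 = 0.655
AT2G70555: ΔΔCt = (17.32−18.87) − (22.36−18.85) = -1.55 − 3.51 = -5.06; fold change = 2^5.06 = 33.359
AT2G25782: ΔΔCt = (33.22−18.87) − (30.37−18.85) = 14.35 − 11.52 = 2.83; fold change = 2^-2.83 = 0.141
AT1G14416: ΔΔCt = (28.52−18.87) − (24.55−18.85) = 9.65 − 5.70 = 3.95; fold change = 2^-3.95 = 0.065
AT2G70555 has the largest |ΔΔCt| = 5.06.

33.359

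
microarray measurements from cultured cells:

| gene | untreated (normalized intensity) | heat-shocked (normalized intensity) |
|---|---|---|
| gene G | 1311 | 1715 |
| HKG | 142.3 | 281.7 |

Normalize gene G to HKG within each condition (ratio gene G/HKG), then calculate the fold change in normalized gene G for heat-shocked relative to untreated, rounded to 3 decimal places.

gene G/HKG (untreated) = 1311 / 142.3 = 9.2129
gene G/HKG (heat-shocked) = 1715 / 281.7 = 6.088
Fold change = 6.088 / 9.2129 = 0.6608

0.661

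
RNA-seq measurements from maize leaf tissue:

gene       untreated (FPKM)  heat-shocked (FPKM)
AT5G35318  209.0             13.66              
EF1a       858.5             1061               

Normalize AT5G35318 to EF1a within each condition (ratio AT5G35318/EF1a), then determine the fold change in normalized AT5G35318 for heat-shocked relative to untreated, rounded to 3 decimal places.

0.053

AT5G35318/EF1a (untreated) = 209.0 / 858.5 = 0.24345
AT5G35318/EF1a (heat-shocked) = 13.66 / 1061 = 0.012875
Fold change = 0.012875 / 0.24345 = 0.0529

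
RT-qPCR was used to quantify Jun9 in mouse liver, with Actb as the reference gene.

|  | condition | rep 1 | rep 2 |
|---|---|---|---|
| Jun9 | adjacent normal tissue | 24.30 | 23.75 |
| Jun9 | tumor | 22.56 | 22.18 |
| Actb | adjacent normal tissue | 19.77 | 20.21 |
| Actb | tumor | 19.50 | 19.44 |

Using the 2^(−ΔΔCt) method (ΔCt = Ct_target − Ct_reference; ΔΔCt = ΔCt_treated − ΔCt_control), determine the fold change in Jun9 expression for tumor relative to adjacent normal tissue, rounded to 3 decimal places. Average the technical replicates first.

2.196

Mean Ct: Jun9 adjacent normal tissue 24.025; Jun9 tumor 22.370; Actb adjacent normal tissue 19.990; Actb tumor 19.470
ΔCt(adjacent normal tissue) = 24.025 − 19.990 = 4.035
ΔCt(tumor) = 22.370 − 19.470 = 2.900
ΔΔCt = 2.900 − 4.035 = -1.135
Fold change = 2^(−(-1.135)) = 2^1.135 = 2.1962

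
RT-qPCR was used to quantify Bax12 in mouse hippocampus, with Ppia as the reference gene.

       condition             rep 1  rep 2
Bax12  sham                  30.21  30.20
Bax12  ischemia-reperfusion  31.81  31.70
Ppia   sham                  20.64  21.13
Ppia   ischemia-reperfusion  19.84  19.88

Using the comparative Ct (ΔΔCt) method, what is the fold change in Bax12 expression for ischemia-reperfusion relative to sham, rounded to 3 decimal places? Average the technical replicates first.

Mean Ct: Bax12 sham 30.205; Bax12 ischemia-reperfusion 31.755; Ppia sham 20.885; Ppia ischemia-reperfusion 19.860
ΔCt(sham) = 30.205 − 20.885 = 9.320
ΔCt(ischemia-reperfusion) = 31.755 − 19.860 = 11.895
ΔΔCt = 11.895 − 9.320 = 2.575
Fold change = 2^(−2.575) = 0.1678

0.168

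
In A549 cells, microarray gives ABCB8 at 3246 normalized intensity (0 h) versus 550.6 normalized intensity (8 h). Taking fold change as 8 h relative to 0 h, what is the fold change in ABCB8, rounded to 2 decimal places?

0.17

Fold change = 550.6 / 3246 = 0.170
ABCB8 is downregulated.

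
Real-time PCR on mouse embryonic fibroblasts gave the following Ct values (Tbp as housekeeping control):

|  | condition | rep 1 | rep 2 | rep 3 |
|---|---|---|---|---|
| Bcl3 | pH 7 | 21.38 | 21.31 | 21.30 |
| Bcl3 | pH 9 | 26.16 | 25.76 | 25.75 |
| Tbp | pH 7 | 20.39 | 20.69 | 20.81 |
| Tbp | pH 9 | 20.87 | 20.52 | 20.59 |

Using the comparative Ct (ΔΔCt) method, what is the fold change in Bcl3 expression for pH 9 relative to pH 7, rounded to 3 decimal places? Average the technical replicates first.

0.043

Mean Ct: Bcl3 pH 7 21.330; Bcl3 pH 9 25.890; Tbp pH 7 20.630; Tbp pH 9 20.660
ΔCt(pH 7) = 21.330 − 20.630 = 0.700
ΔCt(pH 9) = 25.890 − 20.660 = 5.230
ΔΔCt = 5.230 − 0.700 = 4.530
Fold change = 2^(−4.530) = 0.0433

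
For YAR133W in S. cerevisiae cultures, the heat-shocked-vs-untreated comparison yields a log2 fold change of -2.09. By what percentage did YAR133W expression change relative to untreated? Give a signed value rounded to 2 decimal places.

Fold change = 2^(-2.09) = 0.2349
Percent change = (FC − 1) × 100% = (0.2349 − 1) × 100 = -76.51%

-76.51%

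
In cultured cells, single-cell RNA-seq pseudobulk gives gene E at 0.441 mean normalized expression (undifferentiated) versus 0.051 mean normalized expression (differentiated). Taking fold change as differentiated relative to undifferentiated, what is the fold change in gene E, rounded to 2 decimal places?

Fold change = 0.051 / 0.441 = 0.116
gene E is downregulated.

0.12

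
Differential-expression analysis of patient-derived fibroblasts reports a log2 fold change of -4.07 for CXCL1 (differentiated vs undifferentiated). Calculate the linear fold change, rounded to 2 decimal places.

Fold change = 2^(-4.07) = 0.060

0.06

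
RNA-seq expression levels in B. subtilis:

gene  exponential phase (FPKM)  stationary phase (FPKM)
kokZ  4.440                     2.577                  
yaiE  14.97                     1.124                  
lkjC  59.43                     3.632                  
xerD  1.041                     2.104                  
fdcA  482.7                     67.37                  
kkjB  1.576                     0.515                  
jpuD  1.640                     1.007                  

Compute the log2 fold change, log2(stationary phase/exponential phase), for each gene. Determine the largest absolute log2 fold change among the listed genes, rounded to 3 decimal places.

4.032

log2(2.577/4.440) = -0.785  (kokZ)
log2(1.124/14.97) = -3.735  (yaiE)
log2(3.632/59.43) = -4.032  (lkjC)
log2(2.104/1.041) = 1.015  (xerD)
log2(67.37/482.7) = -2.841  (fdcA)
log2(0.515/1.576) = -1.614  (kkjB)
log2(1.007/1.640) = -0.704  (jpuD)
The largest magnitude belongs to lkjC.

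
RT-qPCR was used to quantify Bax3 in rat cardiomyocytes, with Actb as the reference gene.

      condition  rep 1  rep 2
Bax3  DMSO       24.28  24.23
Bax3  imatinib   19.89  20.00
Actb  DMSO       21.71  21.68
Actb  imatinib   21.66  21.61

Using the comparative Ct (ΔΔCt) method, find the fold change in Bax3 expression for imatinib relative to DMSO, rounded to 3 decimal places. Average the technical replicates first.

Mean Ct: Bax3 DMSO 24.255; Bax3 imatinib 19.945; Actb DMSO 21.695; Actb imatinib 21.635
ΔCt(DMSO) = 24.255 − 21.695 = 2.560
ΔCt(imatinib) = 19.945 − 21.635 = -1.690
ΔΔCt = -1.690 − 2.560 = -4.250
Fold change = 2^(−(-4.250)) = 2^4.250 = 19.0273

19.027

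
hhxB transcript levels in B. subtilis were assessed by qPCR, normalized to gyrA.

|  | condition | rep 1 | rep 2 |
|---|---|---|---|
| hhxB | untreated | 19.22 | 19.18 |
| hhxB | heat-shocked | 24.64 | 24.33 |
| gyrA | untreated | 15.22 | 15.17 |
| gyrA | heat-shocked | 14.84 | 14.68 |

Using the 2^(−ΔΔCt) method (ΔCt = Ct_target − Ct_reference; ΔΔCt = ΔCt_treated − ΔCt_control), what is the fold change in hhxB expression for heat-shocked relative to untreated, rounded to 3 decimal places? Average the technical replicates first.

Mean Ct: hhxB untreated 19.200; hhxB heat-shocked 24.485; gyrA untreated 15.195; gyrA heat-shocked 14.760
ΔCt(untreated) = 19.200 − 15.195 = 4.005
ΔCt(heat-shocked) = 24.485 − 14.760 = 9.725
ΔΔCt = 9.725 − 4.005 = 5.720
Fold change = 2^(−5.720) = 0.0190

0.019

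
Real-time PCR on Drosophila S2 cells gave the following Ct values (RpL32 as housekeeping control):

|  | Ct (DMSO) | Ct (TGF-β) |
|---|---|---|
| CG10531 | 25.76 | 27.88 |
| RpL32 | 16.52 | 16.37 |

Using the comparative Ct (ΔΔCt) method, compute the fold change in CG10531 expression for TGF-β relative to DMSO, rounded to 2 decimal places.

ΔCt(DMSO) = 25.760 − 16.520 = 9.240
ΔCt(TGF-β) = 27.880 − 16.370 = 11.510
ΔΔCt = 11.510 − 9.240 = 2.270
Fold change = 2^(−2.270) = 0.207

0.21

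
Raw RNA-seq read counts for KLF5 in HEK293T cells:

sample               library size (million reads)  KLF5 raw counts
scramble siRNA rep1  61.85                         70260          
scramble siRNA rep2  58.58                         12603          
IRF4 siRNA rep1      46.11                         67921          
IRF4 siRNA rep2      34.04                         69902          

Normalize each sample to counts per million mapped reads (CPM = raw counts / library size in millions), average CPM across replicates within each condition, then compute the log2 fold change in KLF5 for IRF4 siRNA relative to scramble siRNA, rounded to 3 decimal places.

CPM(scramble siRNA rep1) = 70260 / 61.85 = 1135.9741
CPM(scramble siRNA rep2) = 12603 / 58.58 = 215.1417
CPM(IRF4 siRNA rep1) = 67921 / 46.11 = 1473.0210
CPM(IRF4 siRNA rep2) = 69902 / 34.04 = 2053.5253
mean CPM(scramble siRNA) = 675.5579; mean CPM(IRF4 siRNA) = 1763.2732
Fold change = 1763.2732 / 675.5579 = 2.61010
log2(2.61010) = 1.3841

1.384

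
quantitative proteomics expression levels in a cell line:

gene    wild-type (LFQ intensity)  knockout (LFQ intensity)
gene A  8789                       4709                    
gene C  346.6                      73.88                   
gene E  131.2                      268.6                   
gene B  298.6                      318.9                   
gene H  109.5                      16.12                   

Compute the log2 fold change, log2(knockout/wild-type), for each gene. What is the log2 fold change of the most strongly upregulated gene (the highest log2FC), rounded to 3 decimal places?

1.034

log2(4709/8789) = -0.900  (gene A)
log2(73.88/346.6) = -2.230  (gene C)
log2(268.6/131.2) = 1.034  (gene E)
log2(318.9/298.6) = 0.095  (gene B)
log2(16.12/109.5) = -2.764  (gene H)
gene E is most strongly upregulated.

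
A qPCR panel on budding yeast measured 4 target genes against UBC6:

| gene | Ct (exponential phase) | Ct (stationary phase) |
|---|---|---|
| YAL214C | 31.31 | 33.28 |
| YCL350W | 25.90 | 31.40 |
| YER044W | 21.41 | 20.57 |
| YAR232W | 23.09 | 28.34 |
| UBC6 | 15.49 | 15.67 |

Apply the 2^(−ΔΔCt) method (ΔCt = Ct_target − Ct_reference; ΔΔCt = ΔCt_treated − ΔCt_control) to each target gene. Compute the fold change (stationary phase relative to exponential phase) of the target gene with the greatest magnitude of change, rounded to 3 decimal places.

0.025

YAL214C: ΔΔCt = (33.28−15.67) − (31.31−15.49) = 17.61 − 15.82 = 1.79; fold change = 2^-1.79 = 0.289
YCL350W: ΔΔCt = (31.40−15.67) − (25.90−15.49) = 15.73 − 10.41 = 5.32; fold change = 2^-5.32 = 0.025
YER044W: ΔΔCt = (20.57−15.67) − (21.41−15.49) = 4.90 − 5.92 = -1.02; fold change = 2^1.02 = 2.028
YAR232W: ΔΔCt = (28.34−15.67) − (23.09−15.49) = 12.67 − 7.60 = 5.07; fold change = 2^-5.07 = 0.030
YCL350W has the largest |ΔΔCt| = 5.32.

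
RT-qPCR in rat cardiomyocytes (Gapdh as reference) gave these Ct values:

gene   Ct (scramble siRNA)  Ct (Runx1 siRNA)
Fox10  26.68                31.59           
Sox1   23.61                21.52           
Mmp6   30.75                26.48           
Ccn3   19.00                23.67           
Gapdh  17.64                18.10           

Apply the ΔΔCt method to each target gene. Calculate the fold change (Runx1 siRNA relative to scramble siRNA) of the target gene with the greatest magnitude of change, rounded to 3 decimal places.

26.538

Fox10: ΔΔCt = (31.59−18.10) − (26.68−17.64) = 13.49 − 9.04 = 4.45; fold change = 2^-4.45 = 0.046
Sox1: ΔΔCt = (21.52−18.10) − (23.61−17.64) = 3.42 − 5.97 = -2.55; fold change = 2^2.55 = 5.856
Mmp6: ΔΔCt = (26.48−18.10) − (30.75−17.64) = 8.38 − 13.11 = -4.73; fold change = 2^4.73 = 26.538
Ccn3: ΔΔCt = (23.67−18.10) − (19.00−17.64) = 5.57 − 1.36 = 4.21; fold change = 2^-4.21 = 0.054
Mmp6 has the largest |ΔΔCt| = 4.73.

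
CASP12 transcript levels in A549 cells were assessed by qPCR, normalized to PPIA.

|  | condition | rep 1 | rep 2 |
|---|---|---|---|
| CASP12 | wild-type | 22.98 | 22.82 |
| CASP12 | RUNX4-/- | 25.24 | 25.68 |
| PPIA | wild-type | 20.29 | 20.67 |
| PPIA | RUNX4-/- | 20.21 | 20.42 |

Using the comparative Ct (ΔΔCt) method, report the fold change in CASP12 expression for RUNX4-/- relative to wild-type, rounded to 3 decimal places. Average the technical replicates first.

0.151

Mean Ct: CASP12 wild-type 22.900; CASP12 RUNX4-/- 25.460; PPIA wild-type 20.480; PPIA RUNX4-/- 20.315
ΔCt(wild-type) = 22.900 − 20.480 = 2.420
ΔCt(RUNX4-/-) = 25.460 − 20.315 = 5.145
ΔΔCt = 5.145 − 2.420 = 2.725
Fold change = 2^(−2.725) = 0.1512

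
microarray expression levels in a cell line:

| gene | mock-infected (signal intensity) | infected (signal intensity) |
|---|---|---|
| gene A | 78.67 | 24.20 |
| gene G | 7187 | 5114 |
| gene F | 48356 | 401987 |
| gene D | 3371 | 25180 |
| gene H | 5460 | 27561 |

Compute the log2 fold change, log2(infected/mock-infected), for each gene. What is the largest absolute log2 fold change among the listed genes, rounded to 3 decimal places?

3.055

log2(24.20/78.67) = -1.701  (gene A)
log2(5114/7187) = -0.491  (gene G)
log2(401987/48356) = 3.055  (gene F)
log2(25180/3371) = 2.901  (gene D)
log2(27561/5460) = 2.336  (gene H)
The largest magnitude belongs to gene F.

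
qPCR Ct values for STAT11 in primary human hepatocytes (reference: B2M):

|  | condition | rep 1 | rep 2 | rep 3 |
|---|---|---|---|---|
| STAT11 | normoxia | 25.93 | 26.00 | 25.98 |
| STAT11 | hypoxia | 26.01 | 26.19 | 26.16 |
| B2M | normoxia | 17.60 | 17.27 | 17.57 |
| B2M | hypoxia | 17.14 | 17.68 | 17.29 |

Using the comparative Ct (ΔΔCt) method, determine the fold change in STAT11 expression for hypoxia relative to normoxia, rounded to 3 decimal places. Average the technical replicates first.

0.835

Mean Ct: STAT11 normoxia 25.970; STAT11 hypoxia 26.120; B2M normoxia 17.480; B2M hypoxia 17.370
ΔCt(normoxia) = 25.970 − 17.480 = 8.490
ΔCt(hypoxia) = 26.120 − 17.370 = 8.750
ΔΔCt = 8.750 − 8.490 = 0.260
Fold change = 2^(−0.260) = 0.8351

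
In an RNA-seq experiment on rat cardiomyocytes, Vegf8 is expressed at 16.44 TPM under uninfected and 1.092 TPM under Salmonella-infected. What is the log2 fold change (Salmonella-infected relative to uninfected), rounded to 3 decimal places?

Fold change = 1.092 / 16.44 = 0.0664
log2(0.0664) = -3.9122

-3.912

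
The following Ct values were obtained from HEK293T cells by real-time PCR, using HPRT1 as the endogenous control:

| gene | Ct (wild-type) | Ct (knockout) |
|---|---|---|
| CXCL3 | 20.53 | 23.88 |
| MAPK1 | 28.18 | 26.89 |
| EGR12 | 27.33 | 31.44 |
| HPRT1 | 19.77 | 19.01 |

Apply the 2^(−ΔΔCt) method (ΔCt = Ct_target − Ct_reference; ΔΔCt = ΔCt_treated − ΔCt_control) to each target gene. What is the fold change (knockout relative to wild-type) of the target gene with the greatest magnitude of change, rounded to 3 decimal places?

CXCL3: ΔΔCt = (23.88−19.01) − (20.53−19.77) = 4.87 − 0.76 = 4.11; fold change = 2^-4.11 = 0.058
MAPK1: ΔΔCt = (26.89−19.01) − (28.18−19.77) = 7.88 − 8.41 = -0.53; fold change = 2^0.53 = 1.444
EGR12: ΔΔCt = (31.44−19.01) − (27.33−19.77) = 12.43 − 7.56 = 4.87; fold change = 2^-4.87 = 0.034
EGR12 has the largest |ΔΔCt| = 4.87.

0.034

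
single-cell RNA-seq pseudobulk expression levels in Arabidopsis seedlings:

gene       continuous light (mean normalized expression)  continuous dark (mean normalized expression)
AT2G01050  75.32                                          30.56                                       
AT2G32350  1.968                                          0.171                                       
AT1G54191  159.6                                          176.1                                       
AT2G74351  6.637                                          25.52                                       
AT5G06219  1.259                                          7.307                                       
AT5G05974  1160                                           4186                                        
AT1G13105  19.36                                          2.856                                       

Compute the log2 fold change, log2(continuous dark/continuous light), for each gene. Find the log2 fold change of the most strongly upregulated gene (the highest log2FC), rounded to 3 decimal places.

log2(30.56/75.32) = -1.301  (AT2G01050)
log2(0.171/1.968) = -3.525  (AT2G32350)
log2(176.1/159.6) = 0.142  (AT1G54191)
log2(25.52/6.637) = 1.943  (AT2G74351)
log2(7.307/1.259) = 2.537  (AT5G06219)
log2(4186/1160) = 1.851  (AT5G05974)
log2(2.856/19.36) = -2.761  (AT1G13105)
AT5G06219 is most strongly upregulated.

2.537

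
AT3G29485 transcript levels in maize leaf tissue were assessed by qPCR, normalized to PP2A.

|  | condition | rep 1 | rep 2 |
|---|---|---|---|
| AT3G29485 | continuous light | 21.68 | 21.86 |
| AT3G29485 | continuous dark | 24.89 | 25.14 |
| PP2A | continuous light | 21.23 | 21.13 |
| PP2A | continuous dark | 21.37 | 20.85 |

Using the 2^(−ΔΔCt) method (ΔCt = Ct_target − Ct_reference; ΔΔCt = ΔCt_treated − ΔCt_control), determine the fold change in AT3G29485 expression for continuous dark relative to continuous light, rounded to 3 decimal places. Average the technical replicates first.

Mean Ct: AT3G29485 continuous light 21.770; AT3G29485 continuous dark 25.015; PP2A continuous light 21.180; PP2A continuous dark 21.110
ΔCt(continuous light) = 21.770 − 21.180 = 0.590
ΔCt(continuous dark) = 25.015 − 21.110 = 3.905
ΔΔCt = 3.905 − 0.590 = 3.315
Fold change = 2^(−3.315) = 0.1005

0.100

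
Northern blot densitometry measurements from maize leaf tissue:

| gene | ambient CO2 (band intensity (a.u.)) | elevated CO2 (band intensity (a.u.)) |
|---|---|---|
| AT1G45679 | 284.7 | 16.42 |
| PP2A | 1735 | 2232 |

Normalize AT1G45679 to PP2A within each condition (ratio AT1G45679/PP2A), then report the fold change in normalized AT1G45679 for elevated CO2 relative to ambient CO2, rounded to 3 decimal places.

AT1G45679/PP2A (ambient CO2) = 284.7 / 1735 = 0.16409
AT1G45679/PP2A (elevated CO2) = 16.42 / 2232 = 0.0073566
Fold change = 0.0073566 / 0.16409 = 0.0448

0.045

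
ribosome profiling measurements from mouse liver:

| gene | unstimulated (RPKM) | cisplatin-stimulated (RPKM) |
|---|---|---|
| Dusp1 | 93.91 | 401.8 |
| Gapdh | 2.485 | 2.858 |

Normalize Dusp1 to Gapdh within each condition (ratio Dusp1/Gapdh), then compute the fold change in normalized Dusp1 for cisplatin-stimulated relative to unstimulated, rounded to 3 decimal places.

3.720

Dusp1/Gapdh (unstimulated) = 93.91 / 2.485 = 37.791
Dusp1/Gapdh (cisplatin-stimulated) = 401.8 / 2.858 = 140.59
Fold change = 140.59 / 37.791 = 3.7202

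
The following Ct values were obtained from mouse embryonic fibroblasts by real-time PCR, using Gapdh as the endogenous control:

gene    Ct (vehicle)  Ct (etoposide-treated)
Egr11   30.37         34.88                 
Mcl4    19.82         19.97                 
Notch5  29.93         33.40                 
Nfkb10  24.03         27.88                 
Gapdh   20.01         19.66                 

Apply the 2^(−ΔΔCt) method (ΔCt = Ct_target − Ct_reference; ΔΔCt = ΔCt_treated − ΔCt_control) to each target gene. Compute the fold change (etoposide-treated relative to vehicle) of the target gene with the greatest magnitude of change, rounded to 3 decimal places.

Egr11: ΔΔCt = (34.88−19.66) − (30.37−20.01) = 15.22 − 10.36 = 4.86; fold change = 2^-4.86 = 0.034
Mcl4: ΔΔCt = (19.97−19.66) − (19.82−20.01) = 0.31 − (-0.19) = 0.50; fold change = 2^-0.50 = 0.707
Notch5: ΔΔCt = (33.40−19.66) − (29.93−20.01) = 13.74 − 9.92 = 3.82; fold change = 2^-3.82 = 0.071
Nfkb10: ΔΔCt = (27.88−19.66) − (24.03−20.01) = 8.22 − 4.02 = 4.20; fold change = 2^-4.20 = 0.054
Egr11 has the largest |ΔΔCt| = 4.86.

0.034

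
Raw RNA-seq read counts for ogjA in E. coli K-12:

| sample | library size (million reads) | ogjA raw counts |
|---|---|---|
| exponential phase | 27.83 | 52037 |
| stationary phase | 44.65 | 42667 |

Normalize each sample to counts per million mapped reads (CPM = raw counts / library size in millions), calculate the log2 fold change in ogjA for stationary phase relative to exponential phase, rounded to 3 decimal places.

CPM(exponential phase) = 52037 / 27.83 = 1869.8167
CPM(stationary phase) = 42667 / 44.65 = 955.5879
Fold change = 955.5879 / 1869.8167 = 0.51106
log2(0.51106) = -0.9684

-0.968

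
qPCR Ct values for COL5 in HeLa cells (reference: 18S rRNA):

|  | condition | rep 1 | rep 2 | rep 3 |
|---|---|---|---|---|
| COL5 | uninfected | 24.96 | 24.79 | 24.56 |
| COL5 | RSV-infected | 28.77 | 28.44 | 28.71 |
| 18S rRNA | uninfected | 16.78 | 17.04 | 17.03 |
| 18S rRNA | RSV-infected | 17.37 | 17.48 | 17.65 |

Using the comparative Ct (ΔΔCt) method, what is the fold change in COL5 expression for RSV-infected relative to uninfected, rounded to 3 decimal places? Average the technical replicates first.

Mean Ct: COL5 uninfected 24.770; COL5 RSV-infected 28.640; 18S rRNA uninfected 16.950; 18S rRNA RSV-infected 17.500
ΔCt(uninfected) = 24.770 − 16.950 = 7.820
ΔCt(RSV-infected) = 28.640 − 17.500 = 11.140
ΔΔCt = 11.140 − 7.820 = 3.320
Fold change = 2^(−3.320) = 0.1001

0.100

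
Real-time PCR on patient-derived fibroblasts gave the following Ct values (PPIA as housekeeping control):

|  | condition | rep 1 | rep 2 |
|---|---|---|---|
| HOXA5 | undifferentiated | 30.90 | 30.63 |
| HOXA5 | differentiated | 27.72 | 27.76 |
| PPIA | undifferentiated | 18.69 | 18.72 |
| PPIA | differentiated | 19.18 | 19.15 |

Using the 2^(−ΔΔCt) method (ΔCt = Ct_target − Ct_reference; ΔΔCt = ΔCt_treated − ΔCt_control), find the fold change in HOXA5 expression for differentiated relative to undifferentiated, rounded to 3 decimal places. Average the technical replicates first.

11.197

Mean Ct: HOXA5 undifferentiated 30.765; HOXA5 differentiated 27.740; PPIA undifferentiated 18.705; PPIA differentiated 19.165
ΔCt(undifferentiated) = 30.765 − 18.705 = 12.060
ΔCt(differentiated) = 27.740 − 19.165 = 8.575
ΔΔCt = 8.575 − 12.060 = -3.485
Fold change = 2^(−(-3.485)) = 2^3.485 = 11.1967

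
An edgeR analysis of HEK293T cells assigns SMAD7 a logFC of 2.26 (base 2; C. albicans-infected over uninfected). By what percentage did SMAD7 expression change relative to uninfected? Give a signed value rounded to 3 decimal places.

Fold change = 2^(2.26) = 4.7899
Percent change = (FC − 1) × 100% = (4.7899 − 1) × 100 = 378.991%

378.991%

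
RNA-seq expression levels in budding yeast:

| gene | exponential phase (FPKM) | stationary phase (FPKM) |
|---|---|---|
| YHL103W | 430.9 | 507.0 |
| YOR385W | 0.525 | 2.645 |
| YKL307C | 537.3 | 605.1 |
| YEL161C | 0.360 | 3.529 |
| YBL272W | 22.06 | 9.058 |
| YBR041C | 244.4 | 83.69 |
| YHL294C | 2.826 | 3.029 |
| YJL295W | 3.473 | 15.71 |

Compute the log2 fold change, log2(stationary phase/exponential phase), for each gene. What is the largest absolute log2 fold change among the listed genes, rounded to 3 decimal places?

log2(507.0/430.9) = 0.235  (YHL103W)
log2(2.645/0.525) = 2.333  (YOR385W)
log2(605.1/537.3) = 0.171  (YKL307C)
log2(3.529/0.360) = 3.293  (YEL161C)
log2(9.058/22.06) = -1.284  (YBL272W)
log2(83.69/244.4) = -1.546  (YBR041C)
log2(3.029/2.826) = 0.100  (YHL294C)
log2(15.71/3.473) = 2.177  (YJL295W)
The largest magnitude belongs to YEL161C.

3.293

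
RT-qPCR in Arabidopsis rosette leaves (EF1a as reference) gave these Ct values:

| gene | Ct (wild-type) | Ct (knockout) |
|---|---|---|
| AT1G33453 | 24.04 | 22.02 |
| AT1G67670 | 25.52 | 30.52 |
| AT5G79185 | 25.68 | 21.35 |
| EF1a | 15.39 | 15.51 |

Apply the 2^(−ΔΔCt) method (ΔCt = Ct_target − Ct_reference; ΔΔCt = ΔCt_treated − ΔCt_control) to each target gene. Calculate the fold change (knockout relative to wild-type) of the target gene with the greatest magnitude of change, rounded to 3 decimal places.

0.034

AT1G33453: ΔΔCt = (22.02−15.51) − (24.04−15.39) = 6.51 − 8.65 = -2.14; fold change = 2^2.14 = 4.408
AT1G67670: ΔΔCt = (30.52−15.51) − (25.52−15.39) = 15.01 − 10.13 = 4.88; fold change = 2^-4.88 = 0.034
AT5G79185: ΔΔCt = (21.35−15.51) − (25.68−15.39) = 5.84 − 10.29 = -4.45; fold change = 2^4.45 = 21.857
AT1G67670 has the largest |ΔΔCt| = 4.88.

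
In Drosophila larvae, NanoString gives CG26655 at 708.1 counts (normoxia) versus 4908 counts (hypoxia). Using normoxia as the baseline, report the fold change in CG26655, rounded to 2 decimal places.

Fold change = 4908 / 708.1 = 6.931
CG26655 is upregulated.

6.93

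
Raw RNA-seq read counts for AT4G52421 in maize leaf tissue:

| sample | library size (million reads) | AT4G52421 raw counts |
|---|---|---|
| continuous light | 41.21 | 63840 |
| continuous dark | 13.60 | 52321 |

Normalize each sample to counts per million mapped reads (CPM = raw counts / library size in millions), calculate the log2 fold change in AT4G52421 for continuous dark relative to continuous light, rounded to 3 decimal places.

1.312

CPM(continuous light) = 63840 / 41.21 = 1549.1386
CPM(continuous dark) = 52321 / 13.60 = 3847.1324
Fold change = 3847.1324 / 1549.1386 = 2.48340
log2(2.48340) = 1.3123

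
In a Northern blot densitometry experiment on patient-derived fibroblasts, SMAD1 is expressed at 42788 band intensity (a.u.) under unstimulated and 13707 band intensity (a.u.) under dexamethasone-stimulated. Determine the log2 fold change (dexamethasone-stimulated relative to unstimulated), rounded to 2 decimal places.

Fold change = 13707 / 42788 = 0.3203
log2(0.3203) = -1.642

-1.64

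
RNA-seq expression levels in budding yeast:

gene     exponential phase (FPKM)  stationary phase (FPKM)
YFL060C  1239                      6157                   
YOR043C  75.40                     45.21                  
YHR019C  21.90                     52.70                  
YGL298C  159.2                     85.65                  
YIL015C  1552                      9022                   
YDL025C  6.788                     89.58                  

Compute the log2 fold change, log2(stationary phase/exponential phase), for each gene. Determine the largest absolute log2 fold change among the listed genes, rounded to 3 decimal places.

log2(6157/1239) = 2.313  (YFL060C)
log2(45.21/75.40) = -0.738  (YOR043C)
log2(52.70/21.90) = 1.267  (YHR019C)
log2(85.65/159.2) = -0.894  (YGL298C)
log2(9022/1552) = 2.539  (YIL015C)
log2(89.58/6.788) = 3.722  (YDL025C)
The largest magnitude belongs to YDL025C.

3.722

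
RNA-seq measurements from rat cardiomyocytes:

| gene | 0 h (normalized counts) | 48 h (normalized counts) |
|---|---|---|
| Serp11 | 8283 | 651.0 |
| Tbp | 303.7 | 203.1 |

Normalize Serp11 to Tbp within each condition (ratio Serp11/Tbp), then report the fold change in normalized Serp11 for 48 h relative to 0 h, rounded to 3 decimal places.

0.118

Serp11/Tbp (0 h) = 8283 / 303.7 = 27.274
Serp11/Tbp (48 h) = 651.0 / 203.1 = 3.2053
Fold change = 3.2053 / 27.274 = 0.1175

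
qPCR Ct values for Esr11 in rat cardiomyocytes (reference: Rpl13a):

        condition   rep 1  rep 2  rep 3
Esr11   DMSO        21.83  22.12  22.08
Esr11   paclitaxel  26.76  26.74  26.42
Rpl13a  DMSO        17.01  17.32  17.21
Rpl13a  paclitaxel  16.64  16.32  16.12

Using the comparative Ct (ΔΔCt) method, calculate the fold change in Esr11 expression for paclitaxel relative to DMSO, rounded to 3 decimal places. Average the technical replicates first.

0.023

Mean Ct: Esr11 DMSO 22.010; Esr11 paclitaxel 26.640; Rpl13a DMSO 17.180; Rpl13a paclitaxel 16.360
ΔCt(DMSO) = 22.010 − 17.180 = 4.830
ΔCt(paclitaxel) = 26.640 − 16.360 = 10.280
ΔΔCt = 10.280 − 4.830 = 5.450
Fold change = 2^(−5.450) = 0.0229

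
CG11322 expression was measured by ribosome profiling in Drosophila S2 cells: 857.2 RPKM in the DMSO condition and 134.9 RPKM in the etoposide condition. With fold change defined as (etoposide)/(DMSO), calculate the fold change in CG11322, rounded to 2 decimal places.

Fold change = 134.9 / 857.2 = 0.157
CG11322 is downregulated.

0.16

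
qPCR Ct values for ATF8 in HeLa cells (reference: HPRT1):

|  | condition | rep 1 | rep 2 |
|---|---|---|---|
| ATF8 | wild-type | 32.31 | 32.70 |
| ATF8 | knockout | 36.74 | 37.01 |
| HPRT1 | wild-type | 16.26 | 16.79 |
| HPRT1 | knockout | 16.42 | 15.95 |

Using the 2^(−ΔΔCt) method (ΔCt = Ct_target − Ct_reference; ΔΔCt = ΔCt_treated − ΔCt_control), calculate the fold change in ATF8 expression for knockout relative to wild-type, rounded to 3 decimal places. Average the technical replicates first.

0.038

Mean Ct: ATF8 wild-type 32.505; ATF8 knockout 36.875; HPRT1 wild-type 16.525; HPRT1 knockout 16.185
ΔCt(wild-type) = 32.505 − 16.525 = 15.980
ΔCt(knockout) = 36.875 − 16.185 = 20.690
ΔΔCt = 20.690 − 15.980 = 4.710
Fold change = 2^(−4.710) = 0.0382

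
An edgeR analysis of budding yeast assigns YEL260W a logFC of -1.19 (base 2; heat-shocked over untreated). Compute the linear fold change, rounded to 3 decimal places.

Fold change = 2^(-1.19) = 0.4383
That is, YEL260W drops to 43.8% of the untreated level.

0.438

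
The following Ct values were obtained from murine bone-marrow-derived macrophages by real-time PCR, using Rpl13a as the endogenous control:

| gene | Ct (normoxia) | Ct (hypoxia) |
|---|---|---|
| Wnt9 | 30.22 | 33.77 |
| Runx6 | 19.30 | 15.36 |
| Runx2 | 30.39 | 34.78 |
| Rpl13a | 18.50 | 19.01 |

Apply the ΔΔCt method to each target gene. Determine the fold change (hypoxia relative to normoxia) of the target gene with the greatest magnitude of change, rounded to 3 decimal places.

Wnt9: ΔΔCt = (33.77−19.01) − (30.22−18.50) = 14.76 − 11.72 = 3.04; fold change = 2^-3.04 = 0.122
Runx6: ΔΔCt = (15.36−19.01) − (19.30−18.50) = -3.65 − 0.80 = -4.45; fold change = 2^4.45 = 21.857
Runx2: ΔΔCt = (34.78−19.01) − (30.39−18.50) = 15.77 − 11.89 = 3.88; fold change = 2^-3.88 = 0.068
Runx6 has the largest |ΔΔCt| = 4.45.

21.857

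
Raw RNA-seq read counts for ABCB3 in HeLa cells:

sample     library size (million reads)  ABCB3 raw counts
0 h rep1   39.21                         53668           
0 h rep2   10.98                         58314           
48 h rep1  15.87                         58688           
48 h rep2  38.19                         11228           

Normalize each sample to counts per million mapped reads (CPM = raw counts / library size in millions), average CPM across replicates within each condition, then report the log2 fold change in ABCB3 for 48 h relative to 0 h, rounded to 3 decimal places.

-0.743

CPM(0 h rep1) = 53668 / 39.21 = 1368.7325
CPM(0 h rep2) = 58314 / 10.98 = 5310.9290
CPM(48 h rep1) = 58688 / 15.87 = 3698.0466
CPM(48 h rep2) = 11228 / 38.19 = 294.0037
mean CPM(0 h) = 3339.8307; mean CPM(48 h) = 1996.0251
Fold change = 1996.0251 / 3339.8307 = 0.59764
log2(0.59764) = -0.7426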